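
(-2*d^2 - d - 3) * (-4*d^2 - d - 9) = 8*d^4 + 6*d^3 + 31*d^2 + 12*d + 27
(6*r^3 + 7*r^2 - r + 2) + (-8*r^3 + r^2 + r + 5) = -2*r^3 + 8*r^2 + 7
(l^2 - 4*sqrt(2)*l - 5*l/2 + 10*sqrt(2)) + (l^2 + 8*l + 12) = 2*l^2 - 4*sqrt(2)*l + 11*l/2 + 12 + 10*sqrt(2)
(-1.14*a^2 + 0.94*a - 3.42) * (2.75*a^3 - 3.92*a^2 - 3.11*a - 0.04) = -3.135*a^5 + 7.0538*a^4 - 9.5444*a^3 + 10.5286*a^2 + 10.5986*a + 0.1368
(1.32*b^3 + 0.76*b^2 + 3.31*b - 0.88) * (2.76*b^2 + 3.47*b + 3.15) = 3.6432*b^5 + 6.678*b^4 + 15.9308*b^3 + 11.4509*b^2 + 7.3729*b - 2.772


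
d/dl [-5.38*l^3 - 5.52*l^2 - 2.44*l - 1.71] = -16.14*l^2 - 11.04*l - 2.44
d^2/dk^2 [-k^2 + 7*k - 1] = -2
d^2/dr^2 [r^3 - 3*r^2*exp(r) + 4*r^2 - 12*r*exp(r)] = -3*r^2*exp(r) - 24*r*exp(r) + 6*r - 30*exp(r) + 8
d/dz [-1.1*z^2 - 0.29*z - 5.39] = -2.2*z - 0.29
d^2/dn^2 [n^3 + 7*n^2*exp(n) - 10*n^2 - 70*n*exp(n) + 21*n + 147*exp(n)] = 7*n^2*exp(n) - 42*n*exp(n) + 6*n + 21*exp(n) - 20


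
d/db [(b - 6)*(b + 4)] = 2*b - 2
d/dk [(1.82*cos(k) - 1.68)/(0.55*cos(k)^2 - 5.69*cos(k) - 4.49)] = (1.001*cos(k)^2 - 1.848*cos(k) + 17.731)*sin(k)/(0.3025*cos(k)^4 - 6.259*cos(k)^3 + 27.4371*cos(k)^2 + 51.0962*cos(k) + 20.1601)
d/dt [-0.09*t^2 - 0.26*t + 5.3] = -0.18*t - 0.26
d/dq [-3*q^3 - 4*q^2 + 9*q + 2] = -9*q^2 - 8*q + 9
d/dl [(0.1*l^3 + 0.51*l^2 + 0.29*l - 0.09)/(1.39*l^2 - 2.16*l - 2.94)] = (0.139*l^4 - 0.432*l^3 - 2.3867*l^2 - 2.7486*l - 1.047)/(1.9321*l^4 - 6.0048*l^3 - 3.5076*l^2 + 12.7008*l + 8.6436)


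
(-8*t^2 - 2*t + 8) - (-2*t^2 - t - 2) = -6*t^2 - t + 10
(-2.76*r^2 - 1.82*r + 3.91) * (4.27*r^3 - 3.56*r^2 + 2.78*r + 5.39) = -11.7852*r^5 + 2.0542*r^4 + 15.5021*r^3 - 33.8556*r^2 + 1.06*r + 21.0749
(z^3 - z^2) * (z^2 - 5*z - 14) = z^5 - 6*z^4 - 9*z^3 + 14*z^2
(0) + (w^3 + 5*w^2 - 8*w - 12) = w^3 + 5*w^2 - 8*w - 12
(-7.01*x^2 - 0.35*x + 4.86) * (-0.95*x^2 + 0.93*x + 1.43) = 6.6595*x^4 - 6.1868*x^3 - 14.9668*x^2 + 4.0193*x + 6.9498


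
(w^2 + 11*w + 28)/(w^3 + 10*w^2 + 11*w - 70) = (w + 4)/(w^2 + 3*w - 10)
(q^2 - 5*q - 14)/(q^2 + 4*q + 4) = (q - 7)/(q + 2)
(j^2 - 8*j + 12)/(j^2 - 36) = (j - 2)/(j + 6)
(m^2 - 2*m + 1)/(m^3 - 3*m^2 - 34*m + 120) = (m^2 - 2*m + 1)/(m^3 - 3*m^2 - 34*m + 120)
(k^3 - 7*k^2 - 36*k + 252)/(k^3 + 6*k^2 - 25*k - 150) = (k^2 - 13*k + 42)/(k^2 - 25)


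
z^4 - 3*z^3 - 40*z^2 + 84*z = z*(z - 7)*(z - 2)*(z + 6)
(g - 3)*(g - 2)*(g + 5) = g^3 - 19*g + 30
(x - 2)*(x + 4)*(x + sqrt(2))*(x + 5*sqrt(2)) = x^4 + 2*x^3 + 6*sqrt(2)*x^3 + 2*x^2 + 12*sqrt(2)*x^2 - 48*sqrt(2)*x + 20*x - 80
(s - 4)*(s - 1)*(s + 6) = s^3 + s^2 - 26*s + 24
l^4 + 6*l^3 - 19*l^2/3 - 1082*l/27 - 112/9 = (l - 8/3)*(l + 1/3)*(l + 7/3)*(l + 6)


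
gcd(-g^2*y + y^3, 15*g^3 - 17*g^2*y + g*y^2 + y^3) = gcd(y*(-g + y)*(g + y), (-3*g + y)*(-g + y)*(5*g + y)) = -g + y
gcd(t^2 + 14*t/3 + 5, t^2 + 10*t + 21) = t + 3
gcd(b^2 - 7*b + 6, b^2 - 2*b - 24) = b - 6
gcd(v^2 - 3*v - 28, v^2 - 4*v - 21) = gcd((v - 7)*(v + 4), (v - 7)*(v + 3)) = v - 7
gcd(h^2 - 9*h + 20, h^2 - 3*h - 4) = h - 4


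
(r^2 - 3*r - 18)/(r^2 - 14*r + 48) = (r + 3)/(r - 8)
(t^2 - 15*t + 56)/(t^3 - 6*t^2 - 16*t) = (t - 7)/(t*(t + 2))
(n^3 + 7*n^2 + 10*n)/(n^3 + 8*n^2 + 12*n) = (n + 5)/(n + 6)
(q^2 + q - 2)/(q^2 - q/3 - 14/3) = 3*(q - 1)/(3*q - 7)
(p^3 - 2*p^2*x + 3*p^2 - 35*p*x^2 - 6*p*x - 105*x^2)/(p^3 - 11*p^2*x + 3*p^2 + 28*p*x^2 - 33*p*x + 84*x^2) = (-p - 5*x)/(-p + 4*x)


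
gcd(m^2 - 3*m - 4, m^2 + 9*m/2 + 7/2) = m + 1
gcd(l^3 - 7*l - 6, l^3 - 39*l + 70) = 1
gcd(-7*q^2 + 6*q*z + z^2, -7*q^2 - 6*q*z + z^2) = 1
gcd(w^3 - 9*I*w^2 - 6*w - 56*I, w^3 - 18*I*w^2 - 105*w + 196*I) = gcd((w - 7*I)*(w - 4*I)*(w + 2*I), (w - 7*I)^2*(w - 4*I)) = w^2 - 11*I*w - 28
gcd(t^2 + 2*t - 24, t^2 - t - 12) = t - 4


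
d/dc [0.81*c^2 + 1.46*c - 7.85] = 1.62*c + 1.46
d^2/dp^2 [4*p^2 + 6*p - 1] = 8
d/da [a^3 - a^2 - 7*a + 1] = 3*a^2 - 2*a - 7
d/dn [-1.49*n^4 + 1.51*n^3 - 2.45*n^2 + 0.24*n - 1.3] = -5.96*n^3 + 4.53*n^2 - 4.9*n + 0.24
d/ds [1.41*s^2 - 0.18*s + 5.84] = 2.82*s - 0.18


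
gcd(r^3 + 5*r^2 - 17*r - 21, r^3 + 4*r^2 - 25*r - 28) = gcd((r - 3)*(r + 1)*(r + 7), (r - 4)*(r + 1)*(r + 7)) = r^2 + 8*r + 7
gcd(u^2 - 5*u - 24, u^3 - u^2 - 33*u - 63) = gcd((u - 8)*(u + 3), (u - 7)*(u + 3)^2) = u + 3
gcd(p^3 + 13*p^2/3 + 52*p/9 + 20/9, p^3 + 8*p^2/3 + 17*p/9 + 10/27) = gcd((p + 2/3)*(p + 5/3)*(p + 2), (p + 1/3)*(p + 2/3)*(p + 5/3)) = p^2 + 7*p/3 + 10/9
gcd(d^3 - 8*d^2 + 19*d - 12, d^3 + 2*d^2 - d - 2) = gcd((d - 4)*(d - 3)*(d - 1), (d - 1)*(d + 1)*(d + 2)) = d - 1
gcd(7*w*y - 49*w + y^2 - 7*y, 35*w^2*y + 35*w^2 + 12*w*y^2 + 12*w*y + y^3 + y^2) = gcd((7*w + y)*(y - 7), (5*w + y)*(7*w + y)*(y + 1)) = 7*w + y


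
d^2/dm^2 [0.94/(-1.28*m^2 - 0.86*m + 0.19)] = (3.080192*m^2 + 2.069504*m - 0.94*(2.56*m + 0.86)*(5.12*m + 1.72) - 0.457216)/(1.28*m^2 + 0.86*m - 0.19)^3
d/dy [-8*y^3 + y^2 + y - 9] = -24*y^2 + 2*y + 1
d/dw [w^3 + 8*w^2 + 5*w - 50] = 3*w^2 + 16*w + 5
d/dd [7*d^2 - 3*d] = 14*d - 3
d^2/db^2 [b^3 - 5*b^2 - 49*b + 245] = 6*b - 10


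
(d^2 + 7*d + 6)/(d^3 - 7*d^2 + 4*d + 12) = (d + 6)/(d^2 - 8*d + 12)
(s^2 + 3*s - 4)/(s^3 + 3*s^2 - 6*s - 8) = (s - 1)/(s^2 - s - 2)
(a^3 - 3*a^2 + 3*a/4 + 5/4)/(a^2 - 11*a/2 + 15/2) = (2*a^2 - a - 1)/(2*(a - 3))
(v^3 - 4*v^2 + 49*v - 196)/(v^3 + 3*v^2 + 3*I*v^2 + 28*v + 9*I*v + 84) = (v^2 - v*(4 + 7*I) + 28*I)/(v^2 + v*(3 - 4*I) - 12*I)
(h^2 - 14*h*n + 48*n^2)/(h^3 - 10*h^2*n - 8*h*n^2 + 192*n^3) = 1/(h + 4*n)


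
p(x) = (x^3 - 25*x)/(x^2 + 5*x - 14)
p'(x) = (-2*x - 5)*(x^3 - 25*x)/(x^2 + 5*x - 14)^2 + (3*x^2 - 25)/(x^2 + 5*x - 14)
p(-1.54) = -1.80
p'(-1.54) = 0.75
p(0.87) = 2.37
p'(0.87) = 4.35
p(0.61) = 1.42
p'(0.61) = 3.09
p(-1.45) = -1.73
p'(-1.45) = 0.79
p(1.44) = 6.99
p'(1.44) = 15.62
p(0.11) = 0.20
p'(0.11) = 1.94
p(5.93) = 1.19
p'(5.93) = 1.19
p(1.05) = 3.28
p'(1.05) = 5.88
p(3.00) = -4.80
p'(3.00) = 5.48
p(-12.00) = -20.40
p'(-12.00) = 0.28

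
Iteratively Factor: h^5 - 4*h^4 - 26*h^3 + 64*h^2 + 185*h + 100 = (h + 1)*(h^4 - 5*h^3 - 21*h^2 + 85*h + 100) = (h + 1)*(h + 4)*(h^3 - 9*h^2 + 15*h + 25) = (h - 5)*(h + 1)*(h + 4)*(h^2 - 4*h - 5) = (h - 5)^2*(h + 1)*(h + 4)*(h + 1)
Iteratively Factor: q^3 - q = (q)*(q^2 - 1) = q*(q + 1)*(q - 1)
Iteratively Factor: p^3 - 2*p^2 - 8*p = (p - 4)*(p^2 + 2*p) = (p - 4)*(p + 2)*(p)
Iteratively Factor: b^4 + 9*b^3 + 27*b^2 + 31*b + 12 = (b + 1)*(b^3 + 8*b^2 + 19*b + 12) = (b + 1)*(b + 4)*(b^2 + 4*b + 3) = (b + 1)^2*(b + 4)*(b + 3)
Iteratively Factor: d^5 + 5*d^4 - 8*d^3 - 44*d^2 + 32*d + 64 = (d + 1)*(d^4 + 4*d^3 - 12*d^2 - 32*d + 64) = (d - 2)*(d + 1)*(d^3 + 6*d^2 - 32) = (d - 2)*(d + 1)*(d + 4)*(d^2 + 2*d - 8) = (d - 2)^2*(d + 1)*(d + 4)*(d + 4)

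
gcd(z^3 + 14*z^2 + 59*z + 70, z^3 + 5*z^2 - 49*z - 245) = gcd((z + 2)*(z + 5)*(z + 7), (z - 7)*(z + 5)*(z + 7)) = z^2 + 12*z + 35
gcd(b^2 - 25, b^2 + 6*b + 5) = b + 5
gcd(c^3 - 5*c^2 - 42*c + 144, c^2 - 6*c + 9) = c - 3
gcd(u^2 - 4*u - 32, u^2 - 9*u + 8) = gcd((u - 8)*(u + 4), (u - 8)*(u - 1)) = u - 8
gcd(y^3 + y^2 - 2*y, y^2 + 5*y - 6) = y - 1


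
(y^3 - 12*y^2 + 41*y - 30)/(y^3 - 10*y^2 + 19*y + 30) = (y - 1)/(y + 1)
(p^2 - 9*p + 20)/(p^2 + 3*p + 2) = (p^2 - 9*p + 20)/(p^2 + 3*p + 2)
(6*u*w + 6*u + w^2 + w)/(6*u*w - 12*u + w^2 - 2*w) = (w + 1)/(w - 2)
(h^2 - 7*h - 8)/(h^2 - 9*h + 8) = (h + 1)/(h - 1)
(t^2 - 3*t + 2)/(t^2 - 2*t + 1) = (t - 2)/(t - 1)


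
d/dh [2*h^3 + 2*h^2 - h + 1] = 6*h^2 + 4*h - 1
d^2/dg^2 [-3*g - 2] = 0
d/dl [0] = 0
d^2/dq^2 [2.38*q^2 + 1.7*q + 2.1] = 4.76000000000000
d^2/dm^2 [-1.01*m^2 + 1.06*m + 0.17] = -2.02000000000000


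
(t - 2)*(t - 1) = t^2 - 3*t + 2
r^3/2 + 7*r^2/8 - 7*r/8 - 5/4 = (r/2 + 1)*(r - 5/4)*(r + 1)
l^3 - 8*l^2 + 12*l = l*(l - 6)*(l - 2)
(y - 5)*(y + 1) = y^2 - 4*y - 5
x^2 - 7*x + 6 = (x - 6)*(x - 1)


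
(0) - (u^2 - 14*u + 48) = -u^2 + 14*u - 48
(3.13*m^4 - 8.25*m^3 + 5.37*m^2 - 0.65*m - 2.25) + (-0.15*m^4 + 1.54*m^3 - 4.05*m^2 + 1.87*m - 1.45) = 2.98*m^4 - 6.71*m^3 + 1.32*m^2 + 1.22*m - 3.7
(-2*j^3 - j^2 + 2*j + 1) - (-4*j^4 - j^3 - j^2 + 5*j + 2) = 4*j^4 - j^3 - 3*j - 1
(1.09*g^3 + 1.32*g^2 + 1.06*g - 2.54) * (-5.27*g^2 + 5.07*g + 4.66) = -5.7443*g^5 - 1.4301*g^4 + 6.1856*g^3 + 24.9112*g^2 - 7.9382*g - 11.8364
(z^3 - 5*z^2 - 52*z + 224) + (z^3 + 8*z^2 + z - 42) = 2*z^3 + 3*z^2 - 51*z + 182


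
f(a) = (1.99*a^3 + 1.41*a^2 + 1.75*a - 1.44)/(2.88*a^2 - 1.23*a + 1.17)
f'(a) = (1.23 - 5.76*a)*(1.99*a^3 + 1.41*a^2 + 1.75*a - 1.44)/(2.88*a^2 - 1.23*a + 1.17)^2 + (5.97*a^2 + 2.82*a + 1.75)/(2.88*a^2 - 1.23*a + 1.17)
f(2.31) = 2.53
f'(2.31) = 0.70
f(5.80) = 4.89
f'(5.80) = 0.68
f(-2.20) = -1.10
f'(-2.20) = 0.51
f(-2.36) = -1.19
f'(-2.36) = 0.53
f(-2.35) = -1.18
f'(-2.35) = 0.53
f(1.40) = 1.81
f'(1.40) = 0.98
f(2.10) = 2.38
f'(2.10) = 0.72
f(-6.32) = -3.70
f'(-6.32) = 0.67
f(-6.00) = -3.48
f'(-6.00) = 0.67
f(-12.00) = -7.57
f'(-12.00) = 0.69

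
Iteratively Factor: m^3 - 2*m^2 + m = (m - 1)*(m^2 - m) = (m - 1)^2*(m)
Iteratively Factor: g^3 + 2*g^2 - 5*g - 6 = (g + 1)*(g^2 + g - 6) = (g - 2)*(g + 1)*(g + 3)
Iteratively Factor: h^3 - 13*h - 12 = (h - 4)*(h^2 + 4*h + 3) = (h - 4)*(h + 3)*(h + 1)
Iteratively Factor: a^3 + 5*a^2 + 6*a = (a + 2)*(a^2 + 3*a) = (a + 2)*(a + 3)*(a)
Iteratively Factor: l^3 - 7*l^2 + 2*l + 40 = (l + 2)*(l^2 - 9*l + 20) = (l - 5)*(l + 2)*(l - 4)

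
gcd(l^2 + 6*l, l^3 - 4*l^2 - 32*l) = l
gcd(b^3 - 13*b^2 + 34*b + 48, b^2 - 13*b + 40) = b - 8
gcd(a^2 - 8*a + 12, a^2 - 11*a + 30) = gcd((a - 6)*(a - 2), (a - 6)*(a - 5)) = a - 6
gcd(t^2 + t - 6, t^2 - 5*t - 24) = t + 3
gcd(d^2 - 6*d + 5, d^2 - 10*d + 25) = d - 5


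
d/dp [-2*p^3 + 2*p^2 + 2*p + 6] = -6*p^2 + 4*p + 2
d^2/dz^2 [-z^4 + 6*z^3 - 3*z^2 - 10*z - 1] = -12*z^2 + 36*z - 6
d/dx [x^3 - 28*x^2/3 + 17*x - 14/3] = 3*x^2 - 56*x/3 + 17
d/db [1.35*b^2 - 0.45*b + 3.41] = 2.7*b - 0.45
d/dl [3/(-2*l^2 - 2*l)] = 3*(2*l + 1)/(2*l^2*(l + 1)^2)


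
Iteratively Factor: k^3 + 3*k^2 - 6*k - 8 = (k + 4)*(k^2 - k - 2) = (k - 2)*(k + 4)*(k + 1)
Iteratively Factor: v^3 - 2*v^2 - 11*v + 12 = (v + 3)*(v^2 - 5*v + 4) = (v - 1)*(v + 3)*(v - 4)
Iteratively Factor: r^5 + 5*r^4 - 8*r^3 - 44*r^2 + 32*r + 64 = (r + 4)*(r^4 + r^3 - 12*r^2 + 4*r + 16) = (r - 2)*(r + 4)*(r^3 + 3*r^2 - 6*r - 8) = (r - 2)*(r + 4)^2*(r^2 - r - 2) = (r - 2)*(r + 1)*(r + 4)^2*(r - 2)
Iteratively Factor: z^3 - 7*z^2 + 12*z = (z)*(z^2 - 7*z + 12) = z*(z - 4)*(z - 3)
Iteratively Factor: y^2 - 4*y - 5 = (y + 1)*(y - 5)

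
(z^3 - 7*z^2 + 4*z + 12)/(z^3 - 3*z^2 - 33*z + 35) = (z^3 - 7*z^2 + 4*z + 12)/(z^3 - 3*z^2 - 33*z + 35)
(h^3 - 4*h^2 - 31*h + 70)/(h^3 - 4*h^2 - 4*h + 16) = (h^2 - 2*h - 35)/(h^2 - 2*h - 8)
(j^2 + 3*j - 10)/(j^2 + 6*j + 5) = (j - 2)/(j + 1)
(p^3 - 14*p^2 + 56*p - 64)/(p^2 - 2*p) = p - 12 + 32/p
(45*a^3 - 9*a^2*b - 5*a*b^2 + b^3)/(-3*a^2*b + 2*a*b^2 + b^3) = (-15*a^2 + 8*a*b - b^2)/(b*(a - b))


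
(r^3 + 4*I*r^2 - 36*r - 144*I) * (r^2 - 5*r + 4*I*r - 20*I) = r^5 - 5*r^4 + 8*I*r^4 - 52*r^3 - 40*I*r^3 + 260*r^2 - 288*I*r^2 + 576*r + 1440*I*r - 2880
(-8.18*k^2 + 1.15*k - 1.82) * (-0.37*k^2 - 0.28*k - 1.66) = 3.0266*k^4 + 1.8649*k^3 + 13.9302*k^2 - 1.3994*k + 3.0212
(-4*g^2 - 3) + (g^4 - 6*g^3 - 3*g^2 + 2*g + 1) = g^4 - 6*g^3 - 7*g^2 + 2*g - 2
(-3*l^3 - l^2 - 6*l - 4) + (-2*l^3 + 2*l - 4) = -5*l^3 - l^2 - 4*l - 8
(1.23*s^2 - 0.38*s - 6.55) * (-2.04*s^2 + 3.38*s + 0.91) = -2.5092*s^4 + 4.9326*s^3 + 13.1969*s^2 - 22.4848*s - 5.9605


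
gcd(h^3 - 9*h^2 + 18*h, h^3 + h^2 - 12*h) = h^2 - 3*h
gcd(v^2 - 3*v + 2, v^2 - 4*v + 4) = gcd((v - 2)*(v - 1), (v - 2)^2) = v - 2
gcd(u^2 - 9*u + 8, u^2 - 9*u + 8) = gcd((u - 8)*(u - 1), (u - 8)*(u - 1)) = u^2 - 9*u + 8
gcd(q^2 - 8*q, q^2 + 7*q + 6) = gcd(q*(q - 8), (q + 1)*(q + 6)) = 1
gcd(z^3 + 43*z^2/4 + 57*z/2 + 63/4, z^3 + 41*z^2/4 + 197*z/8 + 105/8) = z^2 + 31*z/4 + 21/4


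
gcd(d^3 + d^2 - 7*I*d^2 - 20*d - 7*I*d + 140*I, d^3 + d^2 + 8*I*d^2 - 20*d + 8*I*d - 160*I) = d^2 + d - 20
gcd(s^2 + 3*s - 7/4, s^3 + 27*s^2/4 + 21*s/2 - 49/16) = s + 7/2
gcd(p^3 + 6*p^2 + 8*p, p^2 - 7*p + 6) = 1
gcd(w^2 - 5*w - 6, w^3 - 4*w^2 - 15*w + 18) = w - 6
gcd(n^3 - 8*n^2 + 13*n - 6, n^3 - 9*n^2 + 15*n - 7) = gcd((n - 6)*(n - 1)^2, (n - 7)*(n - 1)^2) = n^2 - 2*n + 1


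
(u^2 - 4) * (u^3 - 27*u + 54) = u^5 - 31*u^3 + 54*u^2 + 108*u - 216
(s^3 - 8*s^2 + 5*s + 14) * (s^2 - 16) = s^5 - 8*s^4 - 11*s^3 + 142*s^2 - 80*s - 224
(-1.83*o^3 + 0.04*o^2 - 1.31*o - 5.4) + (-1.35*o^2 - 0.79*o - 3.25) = -1.83*o^3 - 1.31*o^2 - 2.1*o - 8.65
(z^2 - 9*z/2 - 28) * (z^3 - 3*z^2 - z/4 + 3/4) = z^5 - 15*z^4/2 - 59*z^3/4 + 687*z^2/8 + 29*z/8 - 21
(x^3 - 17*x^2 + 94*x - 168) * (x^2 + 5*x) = x^5 - 12*x^4 + 9*x^3 + 302*x^2 - 840*x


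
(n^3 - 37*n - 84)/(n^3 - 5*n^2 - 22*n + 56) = (n + 3)/(n - 2)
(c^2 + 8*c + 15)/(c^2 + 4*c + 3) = (c + 5)/(c + 1)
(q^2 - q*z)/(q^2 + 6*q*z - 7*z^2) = q/(q + 7*z)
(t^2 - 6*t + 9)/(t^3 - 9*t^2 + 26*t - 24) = (t - 3)/(t^2 - 6*t + 8)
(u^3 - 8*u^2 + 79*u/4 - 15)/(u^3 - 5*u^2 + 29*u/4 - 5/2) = (2*u^2 - 11*u + 12)/(2*u^2 - 5*u + 2)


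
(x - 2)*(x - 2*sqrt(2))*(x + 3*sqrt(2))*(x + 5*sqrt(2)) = x^4 - 2*x^3 + 6*sqrt(2)*x^3 - 12*sqrt(2)*x^2 - 2*x^2 - 60*sqrt(2)*x + 4*x + 120*sqrt(2)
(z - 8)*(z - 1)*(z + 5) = z^3 - 4*z^2 - 37*z + 40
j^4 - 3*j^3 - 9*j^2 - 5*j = j*(j - 5)*(j + 1)^2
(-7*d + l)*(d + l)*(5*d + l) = -35*d^3 - 37*d^2*l - d*l^2 + l^3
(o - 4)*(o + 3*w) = o^2 + 3*o*w - 4*o - 12*w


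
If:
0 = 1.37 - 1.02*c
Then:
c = 1.34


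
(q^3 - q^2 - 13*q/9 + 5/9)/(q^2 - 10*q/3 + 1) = (3*q^2 - 2*q - 5)/(3*(q - 3))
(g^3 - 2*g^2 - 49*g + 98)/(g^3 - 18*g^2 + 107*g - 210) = (g^2 + 5*g - 14)/(g^2 - 11*g + 30)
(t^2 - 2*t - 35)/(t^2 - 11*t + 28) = (t + 5)/(t - 4)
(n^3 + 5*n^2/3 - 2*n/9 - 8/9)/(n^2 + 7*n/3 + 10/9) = (9*n^3 + 15*n^2 - 2*n - 8)/(9*n^2 + 21*n + 10)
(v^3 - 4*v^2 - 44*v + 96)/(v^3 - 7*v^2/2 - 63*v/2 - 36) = 2*(v^2 + 4*v - 12)/(2*v^2 + 9*v + 9)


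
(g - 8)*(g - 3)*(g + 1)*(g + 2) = g^4 - 8*g^3 - 7*g^2 + 50*g + 48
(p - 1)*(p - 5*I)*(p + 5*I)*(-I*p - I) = -I*p^4 - 24*I*p^2 + 25*I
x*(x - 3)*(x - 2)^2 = x^4 - 7*x^3 + 16*x^2 - 12*x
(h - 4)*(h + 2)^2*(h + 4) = h^4 + 4*h^3 - 12*h^2 - 64*h - 64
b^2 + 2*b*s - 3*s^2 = (b - s)*(b + 3*s)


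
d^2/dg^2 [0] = 0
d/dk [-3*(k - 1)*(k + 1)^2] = 3*(1 - 3*k)*(k + 1)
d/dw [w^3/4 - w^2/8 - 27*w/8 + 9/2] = 3*w^2/4 - w/4 - 27/8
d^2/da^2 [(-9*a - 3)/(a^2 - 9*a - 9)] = 6*((2*a - 9)^2*(3*a + 1) + (9*a - 26)*(-a^2 + 9*a + 9))/(-a^2 + 9*a + 9)^3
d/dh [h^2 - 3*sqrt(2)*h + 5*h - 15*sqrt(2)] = 2*h - 3*sqrt(2) + 5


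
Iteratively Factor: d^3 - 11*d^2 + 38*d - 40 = (d - 2)*(d^2 - 9*d + 20) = (d - 4)*(d - 2)*(d - 5)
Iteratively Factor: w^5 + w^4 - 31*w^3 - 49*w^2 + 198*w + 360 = (w + 3)*(w^4 - 2*w^3 - 25*w^2 + 26*w + 120) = (w - 5)*(w + 3)*(w^3 + 3*w^2 - 10*w - 24) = (w - 5)*(w - 3)*(w + 3)*(w^2 + 6*w + 8) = (w - 5)*(w - 3)*(w + 2)*(w + 3)*(w + 4)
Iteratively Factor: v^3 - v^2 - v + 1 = (v + 1)*(v^2 - 2*v + 1) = (v - 1)*(v + 1)*(v - 1)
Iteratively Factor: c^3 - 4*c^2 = (c)*(c^2 - 4*c) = c^2*(c - 4)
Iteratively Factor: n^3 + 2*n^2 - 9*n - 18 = (n - 3)*(n^2 + 5*n + 6) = (n - 3)*(n + 2)*(n + 3)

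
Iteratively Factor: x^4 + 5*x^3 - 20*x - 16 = (x + 4)*(x^3 + x^2 - 4*x - 4) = (x + 2)*(x + 4)*(x^2 - x - 2) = (x + 1)*(x + 2)*(x + 4)*(x - 2)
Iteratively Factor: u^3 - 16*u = (u + 4)*(u^2 - 4*u) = (u - 4)*(u + 4)*(u)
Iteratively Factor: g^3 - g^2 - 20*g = (g - 5)*(g^2 + 4*g) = g*(g - 5)*(g + 4)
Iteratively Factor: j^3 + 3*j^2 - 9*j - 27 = (j + 3)*(j^2 - 9) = (j + 3)^2*(j - 3)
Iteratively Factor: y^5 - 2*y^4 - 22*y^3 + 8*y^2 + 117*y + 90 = (y + 2)*(y^4 - 4*y^3 - 14*y^2 + 36*y + 45) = (y - 3)*(y + 2)*(y^3 - y^2 - 17*y - 15) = (y - 5)*(y - 3)*(y + 2)*(y^2 + 4*y + 3) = (y - 5)*(y - 3)*(y + 2)*(y + 3)*(y + 1)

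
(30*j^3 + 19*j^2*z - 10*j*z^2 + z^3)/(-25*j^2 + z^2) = (-6*j^2 - 5*j*z + z^2)/(5*j + z)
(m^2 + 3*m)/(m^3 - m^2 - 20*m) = (m + 3)/(m^2 - m - 20)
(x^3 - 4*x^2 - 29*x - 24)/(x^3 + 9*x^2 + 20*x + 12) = (x^2 - 5*x - 24)/(x^2 + 8*x + 12)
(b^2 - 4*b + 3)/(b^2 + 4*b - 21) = (b - 1)/(b + 7)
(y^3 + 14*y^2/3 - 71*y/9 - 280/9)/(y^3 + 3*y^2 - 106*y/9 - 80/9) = (3*y + 7)/(3*y + 2)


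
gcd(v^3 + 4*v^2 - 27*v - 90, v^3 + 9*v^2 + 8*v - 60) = v + 6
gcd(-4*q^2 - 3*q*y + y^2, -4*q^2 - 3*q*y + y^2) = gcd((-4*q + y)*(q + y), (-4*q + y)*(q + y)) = -4*q^2 - 3*q*y + y^2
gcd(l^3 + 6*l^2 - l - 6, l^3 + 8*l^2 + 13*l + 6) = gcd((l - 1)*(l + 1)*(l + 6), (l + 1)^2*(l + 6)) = l^2 + 7*l + 6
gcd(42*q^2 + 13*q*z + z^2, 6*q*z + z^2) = 6*q + z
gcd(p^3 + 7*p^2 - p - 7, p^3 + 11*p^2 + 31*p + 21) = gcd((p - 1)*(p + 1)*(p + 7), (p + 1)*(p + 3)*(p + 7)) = p^2 + 8*p + 7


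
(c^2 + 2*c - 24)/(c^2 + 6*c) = (c - 4)/c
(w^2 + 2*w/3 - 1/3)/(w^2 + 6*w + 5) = (w - 1/3)/(w + 5)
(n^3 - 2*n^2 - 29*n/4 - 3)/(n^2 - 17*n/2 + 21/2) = (4*n^3 - 8*n^2 - 29*n - 12)/(2*(2*n^2 - 17*n + 21))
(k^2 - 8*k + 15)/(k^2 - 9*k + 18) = (k - 5)/(k - 6)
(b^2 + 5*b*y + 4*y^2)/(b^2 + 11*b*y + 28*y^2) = (b + y)/(b + 7*y)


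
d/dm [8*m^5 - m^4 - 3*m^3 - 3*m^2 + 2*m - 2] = 40*m^4 - 4*m^3 - 9*m^2 - 6*m + 2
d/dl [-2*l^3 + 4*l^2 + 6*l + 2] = -6*l^2 + 8*l + 6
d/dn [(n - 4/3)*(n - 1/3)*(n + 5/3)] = 3*n^2 - 7/3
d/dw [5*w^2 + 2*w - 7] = 10*w + 2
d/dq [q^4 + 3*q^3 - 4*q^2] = q*(4*q^2 + 9*q - 8)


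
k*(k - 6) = k^2 - 6*k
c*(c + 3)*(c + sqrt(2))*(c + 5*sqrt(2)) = c^4 + 3*c^3 + 6*sqrt(2)*c^3 + 10*c^2 + 18*sqrt(2)*c^2 + 30*c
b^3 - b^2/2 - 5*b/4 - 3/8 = (b - 3/2)*(b + 1/2)^2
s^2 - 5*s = s*(s - 5)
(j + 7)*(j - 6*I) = j^2 + 7*j - 6*I*j - 42*I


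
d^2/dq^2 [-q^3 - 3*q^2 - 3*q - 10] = -6*q - 6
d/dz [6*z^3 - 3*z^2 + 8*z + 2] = 18*z^2 - 6*z + 8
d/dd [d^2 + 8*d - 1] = 2*d + 8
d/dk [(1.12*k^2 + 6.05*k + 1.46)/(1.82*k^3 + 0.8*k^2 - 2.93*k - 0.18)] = (-2.0384*k^4 - 22.022*k^3 - 16.0932*k^2 - 2.7392*k + 3.1888)/(3.3124*k^6 + 2.912*k^5 - 10.0252*k^4 - 5.3432*k^3 + 8.2969*k^2 + 1.0548*k + 0.0324)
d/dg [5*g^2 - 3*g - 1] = 10*g - 3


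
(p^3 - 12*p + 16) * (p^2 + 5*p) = p^5 + 5*p^4 - 12*p^3 - 44*p^2 + 80*p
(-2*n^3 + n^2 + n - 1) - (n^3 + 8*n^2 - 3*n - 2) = -3*n^3 - 7*n^2 + 4*n + 1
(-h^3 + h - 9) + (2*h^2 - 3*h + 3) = -h^3 + 2*h^2 - 2*h - 6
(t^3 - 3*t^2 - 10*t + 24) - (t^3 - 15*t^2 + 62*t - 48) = 12*t^2 - 72*t + 72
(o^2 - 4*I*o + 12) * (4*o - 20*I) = 4*o^3 - 36*I*o^2 - 32*o - 240*I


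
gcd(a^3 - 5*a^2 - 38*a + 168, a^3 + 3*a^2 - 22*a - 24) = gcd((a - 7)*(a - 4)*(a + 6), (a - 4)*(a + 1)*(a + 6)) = a^2 + 2*a - 24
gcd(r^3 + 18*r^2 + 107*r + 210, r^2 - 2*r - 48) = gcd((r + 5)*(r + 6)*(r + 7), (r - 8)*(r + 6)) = r + 6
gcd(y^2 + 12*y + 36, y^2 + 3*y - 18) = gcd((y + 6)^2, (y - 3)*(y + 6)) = y + 6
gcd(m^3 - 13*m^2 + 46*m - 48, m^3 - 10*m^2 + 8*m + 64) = m - 8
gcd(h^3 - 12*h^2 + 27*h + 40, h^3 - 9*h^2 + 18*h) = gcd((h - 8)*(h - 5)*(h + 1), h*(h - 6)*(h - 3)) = 1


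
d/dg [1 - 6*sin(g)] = -6*cos(g)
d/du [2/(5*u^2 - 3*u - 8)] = 2*(3 - 10*u)/(-5*u^2 + 3*u + 8)^2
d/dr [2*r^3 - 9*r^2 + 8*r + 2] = 6*r^2 - 18*r + 8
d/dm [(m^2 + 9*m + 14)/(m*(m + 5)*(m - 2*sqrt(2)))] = (-m^4 - 18*m^3 - 87*m^2 + 8*sqrt(2)*m^2 - 140*m + 56*sqrt(2)*m + 140*sqrt(2))/(m^2*(m^4 - 4*sqrt(2)*m^3 + 10*m^3 - 40*sqrt(2)*m^2 + 33*m^2 - 100*sqrt(2)*m + 80*m + 200))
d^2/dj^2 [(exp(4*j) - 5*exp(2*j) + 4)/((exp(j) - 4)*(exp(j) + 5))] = (4*exp(7*j) + 11*exp(6*j) - 231*exp(5*j) - 455*exp(4*j) + 6011*exp(3*j) + 312*exp(2*j) - 7676*exp(j) + 80)*exp(j)/(exp(6*j) + 3*exp(5*j) - 57*exp(4*j) - 119*exp(3*j) + 1140*exp(2*j) + 1200*exp(j) - 8000)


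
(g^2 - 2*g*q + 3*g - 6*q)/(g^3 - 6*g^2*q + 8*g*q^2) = (-g - 3)/(g*(-g + 4*q))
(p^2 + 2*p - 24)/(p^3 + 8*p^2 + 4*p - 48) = (p - 4)/(p^2 + 2*p - 8)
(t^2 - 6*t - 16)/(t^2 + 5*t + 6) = (t - 8)/(t + 3)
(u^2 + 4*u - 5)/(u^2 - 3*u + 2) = (u + 5)/(u - 2)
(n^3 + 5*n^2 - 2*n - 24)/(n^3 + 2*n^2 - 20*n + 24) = (n^2 + 7*n + 12)/(n^2 + 4*n - 12)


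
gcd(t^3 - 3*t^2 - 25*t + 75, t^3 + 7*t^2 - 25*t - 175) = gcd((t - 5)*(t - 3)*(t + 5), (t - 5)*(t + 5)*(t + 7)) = t^2 - 25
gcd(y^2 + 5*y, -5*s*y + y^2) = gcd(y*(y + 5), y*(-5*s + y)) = y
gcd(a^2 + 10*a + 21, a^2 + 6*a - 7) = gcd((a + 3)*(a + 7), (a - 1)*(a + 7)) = a + 7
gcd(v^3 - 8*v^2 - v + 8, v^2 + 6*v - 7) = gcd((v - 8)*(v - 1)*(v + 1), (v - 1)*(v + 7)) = v - 1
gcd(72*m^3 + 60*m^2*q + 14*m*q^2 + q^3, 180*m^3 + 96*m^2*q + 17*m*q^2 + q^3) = 36*m^2 + 12*m*q + q^2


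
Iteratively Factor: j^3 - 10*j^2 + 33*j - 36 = (j - 3)*(j^2 - 7*j + 12) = (j - 4)*(j - 3)*(j - 3)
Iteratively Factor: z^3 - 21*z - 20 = (z - 5)*(z^2 + 5*z + 4) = (z - 5)*(z + 4)*(z + 1)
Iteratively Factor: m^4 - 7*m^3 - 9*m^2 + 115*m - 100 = (m - 1)*(m^3 - 6*m^2 - 15*m + 100) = (m - 5)*(m - 1)*(m^2 - m - 20) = (m - 5)^2*(m - 1)*(m + 4)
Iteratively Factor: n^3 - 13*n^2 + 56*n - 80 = (n - 5)*(n^2 - 8*n + 16) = (n - 5)*(n - 4)*(n - 4)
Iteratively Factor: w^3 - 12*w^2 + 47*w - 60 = (w - 3)*(w^2 - 9*w + 20) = (w - 4)*(w - 3)*(w - 5)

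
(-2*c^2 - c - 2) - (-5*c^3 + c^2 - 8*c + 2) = 5*c^3 - 3*c^2 + 7*c - 4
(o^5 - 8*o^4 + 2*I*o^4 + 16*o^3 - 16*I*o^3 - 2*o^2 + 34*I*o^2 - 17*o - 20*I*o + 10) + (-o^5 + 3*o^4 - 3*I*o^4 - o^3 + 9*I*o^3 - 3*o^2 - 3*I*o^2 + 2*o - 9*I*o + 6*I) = -5*o^4 - I*o^4 + 15*o^3 - 7*I*o^3 - 5*o^2 + 31*I*o^2 - 15*o - 29*I*o + 10 + 6*I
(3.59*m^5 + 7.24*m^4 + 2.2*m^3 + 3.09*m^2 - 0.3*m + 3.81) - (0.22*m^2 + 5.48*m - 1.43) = 3.59*m^5 + 7.24*m^4 + 2.2*m^3 + 2.87*m^2 - 5.78*m + 5.24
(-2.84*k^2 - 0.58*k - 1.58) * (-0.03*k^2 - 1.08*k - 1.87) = 0.0852*k^4 + 3.0846*k^3 + 5.9846*k^2 + 2.791*k + 2.9546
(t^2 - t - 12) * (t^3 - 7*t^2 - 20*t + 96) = t^5 - 8*t^4 - 25*t^3 + 200*t^2 + 144*t - 1152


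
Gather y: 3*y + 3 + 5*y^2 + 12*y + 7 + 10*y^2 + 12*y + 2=15*y^2 + 27*y + 12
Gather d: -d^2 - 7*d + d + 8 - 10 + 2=-d^2 - 6*d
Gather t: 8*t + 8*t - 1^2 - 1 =16*t - 2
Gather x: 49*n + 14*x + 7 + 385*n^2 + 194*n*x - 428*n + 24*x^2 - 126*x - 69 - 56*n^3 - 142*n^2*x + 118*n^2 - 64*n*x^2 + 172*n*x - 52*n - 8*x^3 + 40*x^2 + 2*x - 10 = -56*n^3 + 503*n^2 - 431*n - 8*x^3 + x^2*(64 - 64*n) + x*(-142*n^2 + 366*n - 110) - 72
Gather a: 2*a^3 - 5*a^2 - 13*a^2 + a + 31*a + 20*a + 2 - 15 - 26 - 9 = 2*a^3 - 18*a^2 + 52*a - 48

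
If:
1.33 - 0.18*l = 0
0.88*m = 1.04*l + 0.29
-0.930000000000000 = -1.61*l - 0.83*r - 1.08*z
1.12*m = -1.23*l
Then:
No Solution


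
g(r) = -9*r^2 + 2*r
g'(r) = 2 - 18*r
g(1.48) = -16.75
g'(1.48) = -24.64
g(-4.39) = -182.23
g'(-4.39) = 81.02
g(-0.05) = -0.12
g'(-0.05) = 2.90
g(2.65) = -57.90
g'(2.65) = -45.70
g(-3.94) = -147.59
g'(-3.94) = 72.92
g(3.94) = -131.83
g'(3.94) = -68.92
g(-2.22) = -48.80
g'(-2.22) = 41.96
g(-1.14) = -13.98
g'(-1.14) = 22.52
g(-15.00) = -2055.00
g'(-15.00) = 272.00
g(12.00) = -1272.00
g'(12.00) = -214.00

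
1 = 1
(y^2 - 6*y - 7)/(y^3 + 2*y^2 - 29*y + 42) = (y^2 - 6*y - 7)/(y^3 + 2*y^2 - 29*y + 42)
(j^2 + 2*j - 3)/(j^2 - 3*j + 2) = (j + 3)/(j - 2)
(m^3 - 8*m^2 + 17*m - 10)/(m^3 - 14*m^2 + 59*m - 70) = (m - 1)/(m - 7)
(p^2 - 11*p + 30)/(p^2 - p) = (p^2 - 11*p + 30)/(p*(p - 1))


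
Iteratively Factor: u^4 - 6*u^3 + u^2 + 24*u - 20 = (u - 2)*(u^3 - 4*u^2 - 7*u + 10) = (u - 2)*(u + 2)*(u^2 - 6*u + 5) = (u - 5)*(u - 2)*(u + 2)*(u - 1)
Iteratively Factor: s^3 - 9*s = (s)*(s^2 - 9) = s*(s - 3)*(s + 3)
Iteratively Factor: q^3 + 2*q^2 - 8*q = (q + 4)*(q^2 - 2*q) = (q - 2)*(q + 4)*(q)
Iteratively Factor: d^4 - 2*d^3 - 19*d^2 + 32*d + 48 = (d - 3)*(d^3 + d^2 - 16*d - 16) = (d - 4)*(d - 3)*(d^2 + 5*d + 4) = (d - 4)*(d - 3)*(d + 4)*(d + 1)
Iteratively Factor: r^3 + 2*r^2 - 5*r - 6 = (r + 1)*(r^2 + r - 6) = (r - 2)*(r + 1)*(r + 3)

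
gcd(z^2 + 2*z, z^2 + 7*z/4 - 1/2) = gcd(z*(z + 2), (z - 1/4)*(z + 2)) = z + 2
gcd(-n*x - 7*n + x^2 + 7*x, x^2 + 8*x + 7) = x + 7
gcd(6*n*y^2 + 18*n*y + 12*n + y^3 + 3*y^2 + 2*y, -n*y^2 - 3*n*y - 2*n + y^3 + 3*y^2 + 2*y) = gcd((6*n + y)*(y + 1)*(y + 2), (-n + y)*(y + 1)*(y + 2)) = y^2 + 3*y + 2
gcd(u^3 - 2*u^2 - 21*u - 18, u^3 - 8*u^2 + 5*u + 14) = u + 1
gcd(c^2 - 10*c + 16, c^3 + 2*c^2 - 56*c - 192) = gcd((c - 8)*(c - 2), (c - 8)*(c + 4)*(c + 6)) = c - 8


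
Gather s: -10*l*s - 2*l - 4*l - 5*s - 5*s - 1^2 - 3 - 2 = -6*l + s*(-10*l - 10) - 6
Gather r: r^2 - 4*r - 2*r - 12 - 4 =r^2 - 6*r - 16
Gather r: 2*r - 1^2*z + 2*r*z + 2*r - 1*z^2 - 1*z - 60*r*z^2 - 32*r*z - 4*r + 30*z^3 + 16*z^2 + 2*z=r*(-60*z^2 - 30*z) + 30*z^3 + 15*z^2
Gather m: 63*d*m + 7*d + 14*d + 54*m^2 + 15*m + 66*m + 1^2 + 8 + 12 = 21*d + 54*m^2 + m*(63*d + 81) + 21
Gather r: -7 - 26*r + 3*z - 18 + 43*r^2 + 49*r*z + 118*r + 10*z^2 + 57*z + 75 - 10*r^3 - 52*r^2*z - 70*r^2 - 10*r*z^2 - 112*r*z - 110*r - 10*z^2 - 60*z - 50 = -10*r^3 + r^2*(-52*z - 27) + r*(-10*z^2 - 63*z - 18)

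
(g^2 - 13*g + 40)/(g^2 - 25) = (g - 8)/(g + 5)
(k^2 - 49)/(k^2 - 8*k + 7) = (k + 7)/(k - 1)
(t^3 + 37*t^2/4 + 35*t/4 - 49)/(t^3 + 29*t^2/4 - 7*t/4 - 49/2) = (t + 4)/(t + 2)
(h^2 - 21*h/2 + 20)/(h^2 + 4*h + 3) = (h^2 - 21*h/2 + 20)/(h^2 + 4*h + 3)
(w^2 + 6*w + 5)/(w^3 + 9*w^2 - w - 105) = (w + 1)/(w^2 + 4*w - 21)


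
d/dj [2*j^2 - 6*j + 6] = 4*j - 6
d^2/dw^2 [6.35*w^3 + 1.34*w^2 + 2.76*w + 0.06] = 38.1*w + 2.68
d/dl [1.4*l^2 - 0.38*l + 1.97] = 2.8*l - 0.38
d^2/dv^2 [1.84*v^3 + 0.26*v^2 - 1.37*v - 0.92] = 11.04*v + 0.52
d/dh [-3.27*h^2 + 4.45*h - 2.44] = 4.45 - 6.54*h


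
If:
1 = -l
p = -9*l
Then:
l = -1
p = 9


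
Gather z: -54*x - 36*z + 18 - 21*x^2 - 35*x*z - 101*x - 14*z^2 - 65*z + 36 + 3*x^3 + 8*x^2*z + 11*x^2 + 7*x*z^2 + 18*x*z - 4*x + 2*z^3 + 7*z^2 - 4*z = 3*x^3 - 10*x^2 - 159*x + 2*z^3 + z^2*(7*x - 7) + z*(8*x^2 - 17*x - 105) + 54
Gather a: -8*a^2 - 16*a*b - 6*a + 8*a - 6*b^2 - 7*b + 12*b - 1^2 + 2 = -8*a^2 + a*(2 - 16*b) - 6*b^2 + 5*b + 1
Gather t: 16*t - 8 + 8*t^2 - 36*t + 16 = 8*t^2 - 20*t + 8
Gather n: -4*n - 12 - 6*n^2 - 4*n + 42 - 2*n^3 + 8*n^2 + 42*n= -2*n^3 + 2*n^2 + 34*n + 30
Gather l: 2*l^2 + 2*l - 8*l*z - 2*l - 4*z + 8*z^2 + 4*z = 2*l^2 - 8*l*z + 8*z^2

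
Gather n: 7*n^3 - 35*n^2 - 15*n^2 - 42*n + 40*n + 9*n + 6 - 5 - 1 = 7*n^3 - 50*n^2 + 7*n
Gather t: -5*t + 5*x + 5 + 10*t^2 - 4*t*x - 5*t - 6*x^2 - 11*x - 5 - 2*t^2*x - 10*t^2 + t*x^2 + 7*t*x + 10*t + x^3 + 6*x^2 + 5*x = -2*t^2*x + t*(x^2 + 3*x) + x^3 - x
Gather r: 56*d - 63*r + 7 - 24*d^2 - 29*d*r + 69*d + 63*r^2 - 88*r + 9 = -24*d^2 + 125*d + 63*r^2 + r*(-29*d - 151) + 16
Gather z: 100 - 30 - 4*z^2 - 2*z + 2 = -4*z^2 - 2*z + 72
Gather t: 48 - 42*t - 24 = 24 - 42*t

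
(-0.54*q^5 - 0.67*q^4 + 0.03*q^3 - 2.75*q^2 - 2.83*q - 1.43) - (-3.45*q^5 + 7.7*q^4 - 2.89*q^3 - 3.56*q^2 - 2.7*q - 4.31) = 2.91*q^5 - 8.37*q^4 + 2.92*q^3 + 0.81*q^2 - 0.13*q + 2.88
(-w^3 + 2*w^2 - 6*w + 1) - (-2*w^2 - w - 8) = -w^3 + 4*w^2 - 5*w + 9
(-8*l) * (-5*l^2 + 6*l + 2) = 40*l^3 - 48*l^2 - 16*l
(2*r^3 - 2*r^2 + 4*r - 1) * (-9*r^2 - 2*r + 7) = -18*r^5 + 14*r^4 - 18*r^3 - 13*r^2 + 30*r - 7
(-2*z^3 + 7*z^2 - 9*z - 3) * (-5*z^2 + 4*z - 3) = 10*z^5 - 43*z^4 + 79*z^3 - 42*z^2 + 15*z + 9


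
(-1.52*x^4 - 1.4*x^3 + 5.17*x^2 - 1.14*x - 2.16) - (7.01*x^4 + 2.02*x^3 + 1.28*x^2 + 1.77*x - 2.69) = -8.53*x^4 - 3.42*x^3 + 3.89*x^2 - 2.91*x + 0.53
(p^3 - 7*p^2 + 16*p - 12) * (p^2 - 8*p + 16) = p^5 - 15*p^4 + 88*p^3 - 252*p^2 + 352*p - 192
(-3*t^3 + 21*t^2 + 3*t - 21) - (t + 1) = -3*t^3 + 21*t^2 + 2*t - 22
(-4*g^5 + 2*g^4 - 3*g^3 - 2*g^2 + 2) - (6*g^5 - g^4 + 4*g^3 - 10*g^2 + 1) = -10*g^5 + 3*g^4 - 7*g^3 + 8*g^2 + 1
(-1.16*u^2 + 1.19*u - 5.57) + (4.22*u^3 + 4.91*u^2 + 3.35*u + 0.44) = 4.22*u^3 + 3.75*u^2 + 4.54*u - 5.13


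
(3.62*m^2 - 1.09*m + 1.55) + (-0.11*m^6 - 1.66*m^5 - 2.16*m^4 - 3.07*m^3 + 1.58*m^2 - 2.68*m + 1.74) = -0.11*m^6 - 1.66*m^5 - 2.16*m^4 - 3.07*m^3 + 5.2*m^2 - 3.77*m + 3.29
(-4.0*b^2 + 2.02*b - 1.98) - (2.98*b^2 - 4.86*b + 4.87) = -6.98*b^2 + 6.88*b - 6.85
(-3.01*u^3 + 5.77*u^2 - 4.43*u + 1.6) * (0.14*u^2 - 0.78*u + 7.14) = -0.4214*u^5 + 3.1556*u^4 - 26.6122*u^3 + 44.8772*u^2 - 32.8782*u + 11.424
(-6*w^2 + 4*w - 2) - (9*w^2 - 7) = -15*w^2 + 4*w + 5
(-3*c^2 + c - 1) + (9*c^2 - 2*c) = 6*c^2 - c - 1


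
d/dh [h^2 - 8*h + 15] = 2*h - 8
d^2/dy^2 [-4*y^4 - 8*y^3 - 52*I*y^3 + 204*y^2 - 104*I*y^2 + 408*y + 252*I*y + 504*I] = -48*y^2 - y*(48 + 312*I) + 408 - 208*I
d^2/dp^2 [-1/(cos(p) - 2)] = (cos(p)^2 + 2*cos(p) - 2)/(cos(p) - 2)^3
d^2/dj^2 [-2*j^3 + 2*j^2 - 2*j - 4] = 4 - 12*j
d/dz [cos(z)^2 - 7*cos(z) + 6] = (7 - 2*cos(z))*sin(z)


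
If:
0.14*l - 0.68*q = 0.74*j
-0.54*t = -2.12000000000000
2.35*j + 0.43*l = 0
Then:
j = -0.451792336217553*q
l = 2.46909765142151*q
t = 3.93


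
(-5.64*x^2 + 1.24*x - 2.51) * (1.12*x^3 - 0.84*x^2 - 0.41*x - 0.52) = -6.3168*x^5 + 6.1264*x^4 - 1.5404*x^3 + 4.5328*x^2 + 0.3843*x + 1.3052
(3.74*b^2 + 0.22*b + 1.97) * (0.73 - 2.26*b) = -8.4524*b^3 + 2.233*b^2 - 4.2916*b + 1.4381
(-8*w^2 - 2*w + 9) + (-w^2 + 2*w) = 9 - 9*w^2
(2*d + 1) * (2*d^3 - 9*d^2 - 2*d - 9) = 4*d^4 - 16*d^3 - 13*d^2 - 20*d - 9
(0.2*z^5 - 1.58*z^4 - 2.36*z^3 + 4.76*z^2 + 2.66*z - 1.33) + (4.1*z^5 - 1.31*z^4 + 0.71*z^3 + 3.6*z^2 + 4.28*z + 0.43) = 4.3*z^5 - 2.89*z^4 - 1.65*z^3 + 8.36*z^2 + 6.94*z - 0.9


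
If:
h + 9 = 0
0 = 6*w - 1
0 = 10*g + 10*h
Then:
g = 9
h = -9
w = 1/6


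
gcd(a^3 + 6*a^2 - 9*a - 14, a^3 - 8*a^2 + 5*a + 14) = a^2 - a - 2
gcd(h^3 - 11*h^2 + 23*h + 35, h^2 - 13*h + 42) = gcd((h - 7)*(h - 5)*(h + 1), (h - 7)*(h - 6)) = h - 7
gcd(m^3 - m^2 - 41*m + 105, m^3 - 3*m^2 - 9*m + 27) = m - 3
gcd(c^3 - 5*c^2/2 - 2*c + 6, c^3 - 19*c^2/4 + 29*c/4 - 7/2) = c - 2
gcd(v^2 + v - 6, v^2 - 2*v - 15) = v + 3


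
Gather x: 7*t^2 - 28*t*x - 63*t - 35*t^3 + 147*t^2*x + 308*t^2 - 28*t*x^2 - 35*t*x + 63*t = -35*t^3 + 315*t^2 - 28*t*x^2 + x*(147*t^2 - 63*t)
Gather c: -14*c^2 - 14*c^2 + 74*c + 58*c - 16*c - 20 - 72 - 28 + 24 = -28*c^2 + 116*c - 96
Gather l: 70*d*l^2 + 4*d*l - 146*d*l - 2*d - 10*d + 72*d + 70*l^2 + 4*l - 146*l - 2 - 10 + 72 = 60*d + l^2*(70*d + 70) + l*(-142*d - 142) + 60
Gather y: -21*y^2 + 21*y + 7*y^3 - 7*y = 7*y^3 - 21*y^2 + 14*y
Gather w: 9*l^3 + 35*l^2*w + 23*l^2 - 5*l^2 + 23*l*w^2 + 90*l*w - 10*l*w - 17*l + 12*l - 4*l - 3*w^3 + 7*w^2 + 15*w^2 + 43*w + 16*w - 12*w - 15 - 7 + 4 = 9*l^3 + 18*l^2 - 9*l - 3*w^3 + w^2*(23*l + 22) + w*(35*l^2 + 80*l + 47) - 18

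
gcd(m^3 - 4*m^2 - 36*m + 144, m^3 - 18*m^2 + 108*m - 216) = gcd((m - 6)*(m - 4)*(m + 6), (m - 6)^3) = m - 6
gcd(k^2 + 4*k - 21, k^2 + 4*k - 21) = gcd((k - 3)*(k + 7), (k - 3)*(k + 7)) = k^2 + 4*k - 21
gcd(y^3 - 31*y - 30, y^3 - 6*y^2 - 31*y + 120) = y + 5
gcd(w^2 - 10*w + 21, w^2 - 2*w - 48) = 1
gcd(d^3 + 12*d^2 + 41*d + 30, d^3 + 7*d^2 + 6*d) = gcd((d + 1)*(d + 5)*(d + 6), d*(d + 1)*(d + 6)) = d^2 + 7*d + 6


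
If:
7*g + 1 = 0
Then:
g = -1/7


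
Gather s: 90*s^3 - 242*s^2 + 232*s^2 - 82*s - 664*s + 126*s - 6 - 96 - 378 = 90*s^3 - 10*s^2 - 620*s - 480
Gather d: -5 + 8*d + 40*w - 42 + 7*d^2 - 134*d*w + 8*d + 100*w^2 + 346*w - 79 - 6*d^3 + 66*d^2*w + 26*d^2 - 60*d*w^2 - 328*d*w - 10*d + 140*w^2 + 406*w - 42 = -6*d^3 + d^2*(66*w + 33) + d*(-60*w^2 - 462*w + 6) + 240*w^2 + 792*w - 168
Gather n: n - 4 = n - 4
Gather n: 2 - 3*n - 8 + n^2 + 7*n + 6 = n^2 + 4*n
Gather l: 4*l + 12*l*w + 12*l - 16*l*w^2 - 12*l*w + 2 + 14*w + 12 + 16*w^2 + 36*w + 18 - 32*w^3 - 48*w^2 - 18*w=l*(16 - 16*w^2) - 32*w^3 - 32*w^2 + 32*w + 32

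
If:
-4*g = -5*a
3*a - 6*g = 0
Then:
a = 0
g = 0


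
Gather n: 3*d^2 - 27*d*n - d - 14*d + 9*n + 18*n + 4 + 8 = 3*d^2 - 15*d + n*(27 - 27*d) + 12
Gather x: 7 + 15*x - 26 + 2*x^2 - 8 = 2*x^2 + 15*x - 27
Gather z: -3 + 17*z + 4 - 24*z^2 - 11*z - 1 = -24*z^2 + 6*z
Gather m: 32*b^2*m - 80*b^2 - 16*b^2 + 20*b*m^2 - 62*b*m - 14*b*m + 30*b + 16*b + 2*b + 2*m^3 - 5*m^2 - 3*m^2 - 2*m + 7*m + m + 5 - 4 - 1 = -96*b^2 + 48*b + 2*m^3 + m^2*(20*b - 8) + m*(32*b^2 - 76*b + 6)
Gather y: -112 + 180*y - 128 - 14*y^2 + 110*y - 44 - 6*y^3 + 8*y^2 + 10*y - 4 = -6*y^3 - 6*y^2 + 300*y - 288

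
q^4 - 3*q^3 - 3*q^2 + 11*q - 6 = (q - 3)*(q - 1)^2*(q + 2)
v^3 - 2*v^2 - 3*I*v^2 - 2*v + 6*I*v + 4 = (v - 2)*(v - 2*I)*(v - I)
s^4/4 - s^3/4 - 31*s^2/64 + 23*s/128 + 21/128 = (s/4 + 1/4)*(s - 7/4)*(s - 3/4)*(s + 1/2)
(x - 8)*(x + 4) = x^2 - 4*x - 32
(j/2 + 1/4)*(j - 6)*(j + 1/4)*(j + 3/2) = j^4/2 - 15*j^3/8 - 49*j^2/8 - 117*j/32 - 9/16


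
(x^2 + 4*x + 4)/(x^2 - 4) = (x + 2)/(x - 2)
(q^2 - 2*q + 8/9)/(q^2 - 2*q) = (q^2 - 2*q + 8/9)/(q*(q - 2))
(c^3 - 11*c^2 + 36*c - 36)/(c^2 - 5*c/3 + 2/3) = 3*(c^3 - 11*c^2 + 36*c - 36)/(3*c^2 - 5*c + 2)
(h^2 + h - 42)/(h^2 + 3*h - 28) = (h - 6)/(h - 4)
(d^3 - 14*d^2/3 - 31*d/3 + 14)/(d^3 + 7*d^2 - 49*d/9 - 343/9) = 3*(d^2 - 7*d + 6)/(3*d^2 + 14*d - 49)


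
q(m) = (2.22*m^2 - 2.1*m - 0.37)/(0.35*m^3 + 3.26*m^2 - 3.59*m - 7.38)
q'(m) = (4.44*m - 2.1)/(0.35*m^3 + 3.26*m^2 - 3.59*m - 7.38) + (-1.05*m^2 - 6.52*m + 3.59)*(2.22*m^2 - 2.1*m - 0.37)/(0.35*m^3 + 3.26*m^2 - 3.59*m - 7.38)^2 = (-0.777*m^4 + 1.47*m^3 - 0.735300000000002*m^2 - 30.3548*m + 14.1697)/(0.1225*m^6 + 2.282*m^5 + 8.1146*m^4 - 28.5728*m^3 - 35.2295*m^2 + 52.9884*m + 54.4644)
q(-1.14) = 11.40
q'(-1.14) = 238.90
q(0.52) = 0.10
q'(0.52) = -0.02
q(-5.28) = 1.43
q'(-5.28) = -0.26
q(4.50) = 0.47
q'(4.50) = -0.06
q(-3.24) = 1.12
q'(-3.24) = -0.04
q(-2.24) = 1.18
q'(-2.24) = 0.25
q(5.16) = 0.44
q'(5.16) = -0.04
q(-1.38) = 2.36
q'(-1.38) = 5.85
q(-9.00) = 5.86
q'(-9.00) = -5.19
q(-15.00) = -1.32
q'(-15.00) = -0.27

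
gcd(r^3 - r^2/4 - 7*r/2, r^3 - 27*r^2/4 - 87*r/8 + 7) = r + 7/4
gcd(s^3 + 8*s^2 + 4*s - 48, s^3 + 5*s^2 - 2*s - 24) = s^2 + 2*s - 8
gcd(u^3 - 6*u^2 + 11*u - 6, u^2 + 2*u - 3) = u - 1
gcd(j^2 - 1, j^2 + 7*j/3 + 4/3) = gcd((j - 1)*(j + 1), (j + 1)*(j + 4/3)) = j + 1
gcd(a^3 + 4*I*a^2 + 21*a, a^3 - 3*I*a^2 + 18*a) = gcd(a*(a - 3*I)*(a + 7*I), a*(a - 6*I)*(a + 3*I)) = a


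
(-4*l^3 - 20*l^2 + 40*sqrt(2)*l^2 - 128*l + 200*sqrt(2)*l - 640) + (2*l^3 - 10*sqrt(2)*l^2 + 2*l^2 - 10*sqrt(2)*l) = -2*l^3 - 18*l^2 + 30*sqrt(2)*l^2 - 128*l + 190*sqrt(2)*l - 640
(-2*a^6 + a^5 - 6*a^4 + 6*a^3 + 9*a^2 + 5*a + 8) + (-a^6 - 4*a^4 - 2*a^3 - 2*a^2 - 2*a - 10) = -3*a^6 + a^5 - 10*a^4 + 4*a^3 + 7*a^2 + 3*a - 2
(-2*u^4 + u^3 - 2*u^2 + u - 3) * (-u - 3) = 2*u^5 + 5*u^4 - u^3 + 5*u^2 + 9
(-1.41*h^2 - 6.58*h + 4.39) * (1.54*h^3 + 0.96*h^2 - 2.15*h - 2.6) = -2.1714*h^5 - 11.4868*h^4 + 3.4753*h^3 + 22.0274*h^2 + 7.6695*h - 11.414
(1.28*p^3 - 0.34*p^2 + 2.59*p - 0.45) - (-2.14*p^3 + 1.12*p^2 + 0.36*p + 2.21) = 3.42*p^3 - 1.46*p^2 + 2.23*p - 2.66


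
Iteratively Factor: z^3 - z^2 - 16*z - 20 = (z + 2)*(z^2 - 3*z - 10) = (z - 5)*(z + 2)*(z + 2)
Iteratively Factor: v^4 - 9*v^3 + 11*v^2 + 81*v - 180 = (v - 5)*(v^3 - 4*v^2 - 9*v + 36) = (v - 5)*(v - 3)*(v^2 - v - 12) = (v - 5)*(v - 3)*(v + 3)*(v - 4)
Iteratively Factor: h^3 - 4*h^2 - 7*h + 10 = (h - 5)*(h^2 + h - 2) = (h - 5)*(h - 1)*(h + 2)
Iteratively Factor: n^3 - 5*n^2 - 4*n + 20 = (n - 5)*(n^2 - 4) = (n - 5)*(n + 2)*(n - 2)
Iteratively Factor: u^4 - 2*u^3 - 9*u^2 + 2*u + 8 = (u - 1)*(u^3 - u^2 - 10*u - 8) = (u - 4)*(u - 1)*(u^2 + 3*u + 2) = (u - 4)*(u - 1)*(u + 1)*(u + 2)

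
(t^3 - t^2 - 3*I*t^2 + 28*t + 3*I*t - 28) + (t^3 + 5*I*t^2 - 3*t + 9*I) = 2*t^3 - t^2 + 2*I*t^2 + 25*t + 3*I*t - 28 + 9*I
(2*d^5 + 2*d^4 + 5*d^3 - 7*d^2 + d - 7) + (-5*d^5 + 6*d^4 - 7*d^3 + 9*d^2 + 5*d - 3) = -3*d^5 + 8*d^4 - 2*d^3 + 2*d^2 + 6*d - 10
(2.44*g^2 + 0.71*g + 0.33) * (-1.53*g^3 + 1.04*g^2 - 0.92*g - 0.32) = -3.7332*g^5 + 1.4513*g^4 - 2.0113*g^3 - 1.0908*g^2 - 0.5308*g - 0.1056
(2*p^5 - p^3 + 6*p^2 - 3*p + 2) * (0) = 0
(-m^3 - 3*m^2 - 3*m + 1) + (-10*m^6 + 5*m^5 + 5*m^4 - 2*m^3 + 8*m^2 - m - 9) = -10*m^6 + 5*m^5 + 5*m^4 - 3*m^3 + 5*m^2 - 4*m - 8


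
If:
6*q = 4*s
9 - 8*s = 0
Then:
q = 3/4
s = 9/8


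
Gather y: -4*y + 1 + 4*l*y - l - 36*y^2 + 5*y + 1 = -l - 36*y^2 + y*(4*l + 1) + 2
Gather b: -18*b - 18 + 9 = -18*b - 9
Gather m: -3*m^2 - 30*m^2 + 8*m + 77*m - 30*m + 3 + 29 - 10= -33*m^2 + 55*m + 22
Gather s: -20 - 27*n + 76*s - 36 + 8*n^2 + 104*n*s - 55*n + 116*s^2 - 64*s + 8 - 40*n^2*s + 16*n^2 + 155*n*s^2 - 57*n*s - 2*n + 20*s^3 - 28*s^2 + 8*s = 24*n^2 - 84*n + 20*s^3 + s^2*(155*n + 88) + s*(-40*n^2 + 47*n + 20) - 48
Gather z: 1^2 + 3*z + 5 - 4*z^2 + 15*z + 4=-4*z^2 + 18*z + 10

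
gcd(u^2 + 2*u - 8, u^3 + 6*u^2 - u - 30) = u - 2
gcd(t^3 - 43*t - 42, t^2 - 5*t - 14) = t - 7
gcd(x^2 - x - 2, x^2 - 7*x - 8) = x + 1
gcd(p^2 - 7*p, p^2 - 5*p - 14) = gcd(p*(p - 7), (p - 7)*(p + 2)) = p - 7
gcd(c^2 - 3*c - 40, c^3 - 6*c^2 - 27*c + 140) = c + 5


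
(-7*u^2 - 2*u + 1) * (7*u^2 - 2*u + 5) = -49*u^4 - 24*u^2 - 12*u + 5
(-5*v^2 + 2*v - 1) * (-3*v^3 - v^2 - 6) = 15*v^5 - v^4 + v^3 + 31*v^2 - 12*v + 6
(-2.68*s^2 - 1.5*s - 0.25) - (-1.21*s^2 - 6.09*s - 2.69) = -1.47*s^2 + 4.59*s + 2.44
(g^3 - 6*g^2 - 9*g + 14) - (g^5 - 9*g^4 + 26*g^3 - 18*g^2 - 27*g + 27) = -g^5 + 9*g^4 - 25*g^3 + 12*g^2 + 18*g - 13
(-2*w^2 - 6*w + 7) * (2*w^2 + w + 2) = -4*w^4 - 14*w^3 + 4*w^2 - 5*w + 14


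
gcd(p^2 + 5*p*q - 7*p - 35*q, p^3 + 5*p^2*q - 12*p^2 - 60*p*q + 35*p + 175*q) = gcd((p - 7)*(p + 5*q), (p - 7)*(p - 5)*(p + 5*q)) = p^2 + 5*p*q - 7*p - 35*q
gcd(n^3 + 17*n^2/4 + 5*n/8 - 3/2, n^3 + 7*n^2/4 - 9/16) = n^2 + n/4 - 3/8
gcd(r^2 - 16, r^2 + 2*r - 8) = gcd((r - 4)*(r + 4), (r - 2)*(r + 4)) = r + 4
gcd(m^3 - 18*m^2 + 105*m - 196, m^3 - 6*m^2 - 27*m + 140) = m^2 - 11*m + 28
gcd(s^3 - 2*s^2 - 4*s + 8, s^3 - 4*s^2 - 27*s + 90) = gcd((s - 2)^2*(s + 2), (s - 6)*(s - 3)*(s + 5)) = 1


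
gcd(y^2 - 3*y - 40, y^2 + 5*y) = y + 5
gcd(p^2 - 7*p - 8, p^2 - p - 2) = p + 1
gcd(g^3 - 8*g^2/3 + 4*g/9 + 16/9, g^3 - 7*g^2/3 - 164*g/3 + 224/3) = g - 4/3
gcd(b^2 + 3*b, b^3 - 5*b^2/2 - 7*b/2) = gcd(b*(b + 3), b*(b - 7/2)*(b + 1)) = b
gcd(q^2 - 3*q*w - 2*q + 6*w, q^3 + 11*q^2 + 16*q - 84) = q - 2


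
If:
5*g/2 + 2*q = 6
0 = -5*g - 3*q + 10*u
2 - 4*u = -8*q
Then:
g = 32/15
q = 1/3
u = 7/6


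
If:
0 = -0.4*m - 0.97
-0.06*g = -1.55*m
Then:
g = -62.65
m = -2.42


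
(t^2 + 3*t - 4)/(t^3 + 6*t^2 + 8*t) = (t - 1)/(t*(t + 2))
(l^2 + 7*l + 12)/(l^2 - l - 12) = (l + 4)/(l - 4)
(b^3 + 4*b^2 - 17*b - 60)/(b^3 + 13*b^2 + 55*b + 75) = (b - 4)/(b + 5)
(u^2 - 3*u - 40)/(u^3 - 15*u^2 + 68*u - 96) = (u + 5)/(u^2 - 7*u + 12)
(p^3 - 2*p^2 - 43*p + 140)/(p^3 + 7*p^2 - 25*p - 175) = (p - 4)/(p + 5)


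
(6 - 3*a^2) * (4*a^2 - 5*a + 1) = -12*a^4 + 15*a^3 + 21*a^2 - 30*a + 6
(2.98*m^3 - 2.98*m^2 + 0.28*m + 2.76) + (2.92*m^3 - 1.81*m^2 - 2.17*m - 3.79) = 5.9*m^3 - 4.79*m^2 - 1.89*m - 1.03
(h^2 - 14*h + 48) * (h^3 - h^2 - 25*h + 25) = h^5 - 15*h^4 + 37*h^3 + 327*h^2 - 1550*h + 1200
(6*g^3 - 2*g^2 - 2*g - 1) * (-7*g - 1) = -42*g^4 + 8*g^3 + 16*g^2 + 9*g + 1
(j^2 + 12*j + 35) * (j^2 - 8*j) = j^4 + 4*j^3 - 61*j^2 - 280*j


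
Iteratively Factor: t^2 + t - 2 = (t - 1)*(t + 2)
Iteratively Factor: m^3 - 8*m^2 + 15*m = (m - 3)*(m^2 - 5*m) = m*(m - 3)*(m - 5)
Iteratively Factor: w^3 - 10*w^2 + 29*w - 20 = (w - 1)*(w^2 - 9*w + 20) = (w - 5)*(w - 1)*(w - 4)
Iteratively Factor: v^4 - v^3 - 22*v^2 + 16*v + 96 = (v - 4)*(v^3 + 3*v^2 - 10*v - 24) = (v - 4)*(v + 2)*(v^2 + v - 12) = (v - 4)*(v + 2)*(v + 4)*(v - 3)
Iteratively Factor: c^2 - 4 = (c - 2)*(c + 2)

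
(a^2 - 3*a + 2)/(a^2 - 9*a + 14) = (a - 1)/(a - 7)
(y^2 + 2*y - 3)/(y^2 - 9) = (y - 1)/(y - 3)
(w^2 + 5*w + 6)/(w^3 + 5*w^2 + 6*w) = 1/w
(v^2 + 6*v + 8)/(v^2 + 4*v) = (v + 2)/v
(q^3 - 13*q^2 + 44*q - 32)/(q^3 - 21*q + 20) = (q - 8)/(q + 5)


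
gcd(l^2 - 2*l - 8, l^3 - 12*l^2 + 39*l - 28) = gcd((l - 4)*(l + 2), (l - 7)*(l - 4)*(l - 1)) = l - 4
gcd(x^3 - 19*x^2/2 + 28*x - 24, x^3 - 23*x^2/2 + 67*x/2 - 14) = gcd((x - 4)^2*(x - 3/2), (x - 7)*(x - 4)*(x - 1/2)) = x - 4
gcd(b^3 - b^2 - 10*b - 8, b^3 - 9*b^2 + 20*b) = b - 4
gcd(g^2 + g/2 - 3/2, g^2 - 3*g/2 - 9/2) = g + 3/2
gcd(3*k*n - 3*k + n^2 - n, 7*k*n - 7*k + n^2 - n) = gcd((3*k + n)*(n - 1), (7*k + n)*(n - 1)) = n - 1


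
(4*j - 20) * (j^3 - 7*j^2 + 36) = 4*j^4 - 48*j^3 + 140*j^2 + 144*j - 720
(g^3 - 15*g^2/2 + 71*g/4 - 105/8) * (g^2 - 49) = g^5 - 15*g^4/2 - 125*g^3/4 + 2835*g^2/8 - 3479*g/4 + 5145/8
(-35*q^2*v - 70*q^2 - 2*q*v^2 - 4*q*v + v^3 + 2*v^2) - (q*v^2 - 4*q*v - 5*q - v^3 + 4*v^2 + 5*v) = -35*q^2*v - 70*q^2 - 3*q*v^2 + 5*q + 2*v^3 - 2*v^2 - 5*v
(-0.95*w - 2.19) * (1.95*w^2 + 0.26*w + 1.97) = -1.8525*w^3 - 4.5175*w^2 - 2.4409*w - 4.3143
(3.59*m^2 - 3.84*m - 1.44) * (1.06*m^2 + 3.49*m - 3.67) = 3.8054*m^4 + 8.4587*m^3 - 28.1033*m^2 + 9.0672*m + 5.2848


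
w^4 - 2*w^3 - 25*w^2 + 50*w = w*(w - 5)*(w - 2)*(w + 5)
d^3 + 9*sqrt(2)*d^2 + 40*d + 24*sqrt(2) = (d + sqrt(2))*(d + 2*sqrt(2))*(d + 6*sqrt(2))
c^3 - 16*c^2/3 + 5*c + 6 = (c - 3)^2*(c + 2/3)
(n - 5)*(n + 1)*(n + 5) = n^3 + n^2 - 25*n - 25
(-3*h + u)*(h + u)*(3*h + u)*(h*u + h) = -9*h^4*u - 9*h^4 - 9*h^3*u^2 - 9*h^3*u + h^2*u^3 + h^2*u^2 + h*u^4 + h*u^3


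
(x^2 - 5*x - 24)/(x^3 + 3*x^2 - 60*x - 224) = (x + 3)/(x^2 + 11*x + 28)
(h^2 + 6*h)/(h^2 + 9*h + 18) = h/(h + 3)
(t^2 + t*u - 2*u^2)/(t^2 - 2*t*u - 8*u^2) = (t - u)/(t - 4*u)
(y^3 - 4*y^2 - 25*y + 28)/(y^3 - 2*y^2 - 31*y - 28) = (y - 1)/(y + 1)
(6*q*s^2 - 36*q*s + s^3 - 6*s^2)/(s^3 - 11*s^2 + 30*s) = (6*q + s)/(s - 5)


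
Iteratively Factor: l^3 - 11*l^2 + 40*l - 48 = (l - 3)*(l^2 - 8*l + 16) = (l - 4)*(l - 3)*(l - 4)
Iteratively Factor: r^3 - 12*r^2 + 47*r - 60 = (r - 4)*(r^2 - 8*r + 15) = (r - 4)*(r - 3)*(r - 5)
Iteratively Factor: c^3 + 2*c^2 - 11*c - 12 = (c - 3)*(c^2 + 5*c + 4) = (c - 3)*(c + 4)*(c + 1)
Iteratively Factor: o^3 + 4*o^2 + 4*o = (o + 2)*(o^2 + 2*o) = (o + 2)^2*(o)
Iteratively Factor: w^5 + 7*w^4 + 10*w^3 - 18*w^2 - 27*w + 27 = (w + 3)*(w^4 + 4*w^3 - 2*w^2 - 12*w + 9) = (w - 1)*(w + 3)*(w^3 + 5*w^2 + 3*w - 9) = (w - 1)*(w + 3)^2*(w^2 + 2*w - 3) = (w - 1)^2*(w + 3)^2*(w + 3)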